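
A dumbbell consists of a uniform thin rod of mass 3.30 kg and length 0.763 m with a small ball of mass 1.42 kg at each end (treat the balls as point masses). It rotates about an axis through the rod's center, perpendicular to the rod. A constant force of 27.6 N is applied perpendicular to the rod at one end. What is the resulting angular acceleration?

I_rod = (1/12)ML² = (1/12)(3.30)(0.763)² = 0.1601 kg·m².
I_balls = 2·m·(L/2)² = 2(1.42)(0.3815)² = 0.4133 kg·m².
Total I = 0.5734 kg·m².
τ = F·(L/2) = (27.6)(0.382) = 10.53 N·m.
α = τ/I = 10.53/0.5734 = 18.36 rad/s².

α ≈ 18.4 rad/s²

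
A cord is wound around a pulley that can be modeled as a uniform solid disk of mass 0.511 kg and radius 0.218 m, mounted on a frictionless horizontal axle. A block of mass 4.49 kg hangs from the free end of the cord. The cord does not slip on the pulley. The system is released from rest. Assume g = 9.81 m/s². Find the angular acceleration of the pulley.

α ≈ 42.6 rad/s²

I = ½MR² = (1/2)(0.511)(0.218)² = 0.01214 kg·m².
Block: mg − T = ma. Pulley: TR = Iα. No-slip: a = αR, so T = (I/R²)a = 0.2555·a.
Then mg = (m + 0.2555)a, so a = (4.49)(9.81)/(4.49 + 0.2555) = 9.282 m/s².
α = a/R = 9.282/0.218 = 42.58 rad/s².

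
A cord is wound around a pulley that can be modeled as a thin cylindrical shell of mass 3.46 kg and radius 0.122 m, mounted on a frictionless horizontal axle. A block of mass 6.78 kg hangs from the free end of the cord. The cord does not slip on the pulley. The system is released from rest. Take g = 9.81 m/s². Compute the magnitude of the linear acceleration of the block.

a ≈ 6.50 m/s²

I = MR² = (3.46)(0.122)² = 0.05150 kg·m².
Block: mg − T = ma. Pulley: TR = Iα. No-slip: a = αR, so T = (I/R²)a = 3.460·a.
Then mg = (m + 3.460)a, so a = (6.78)(9.81)/(6.78 + 3.460) = 6.495 m/s².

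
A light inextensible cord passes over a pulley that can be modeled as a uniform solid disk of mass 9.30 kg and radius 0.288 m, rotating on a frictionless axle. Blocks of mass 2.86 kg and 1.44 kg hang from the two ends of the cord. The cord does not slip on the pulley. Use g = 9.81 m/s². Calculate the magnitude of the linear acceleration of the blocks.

a ≈ 1.56 m/s²

I = ½MR² = (1/2)(9.30)(0.288)² = 0.3857 kg·m².
Heavier block: m₁g − T₁ = m₁a. Lighter block: T₂ − m₂g = m₂a.
Pulley: (T₁ − T₂)R = Iα = I(a/R), so T₁ − T₂ = (I/R²)a = (1/2)M_p a = 4.650·a.
Adding the three: (m₁ − m₂)g = (m₁ + m₂ + 4.650)a, so a = (2.86 − 1.44)(9.81)/(2.86 + 1.44 + 4.650) = 1.556 m/s².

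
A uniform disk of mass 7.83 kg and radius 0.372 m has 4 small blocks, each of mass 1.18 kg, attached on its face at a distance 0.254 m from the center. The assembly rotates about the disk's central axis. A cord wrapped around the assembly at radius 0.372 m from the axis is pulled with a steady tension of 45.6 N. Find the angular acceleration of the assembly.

I_disk = ½MR² = ½(7.83)(0.372)² = 0.5418 kg·m².
I_blocks = 4·m·r² = 4(1.18)(0.254)² = 0.3045 kg·m².
Total I = 0.8463 kg·m².
τ = F r = (45.6)(0.372) = 16.96 N·m.
α = τ/I = 16.96/0.8463 = 20.04 rad/s².

α ≈ 20.0 rad/s²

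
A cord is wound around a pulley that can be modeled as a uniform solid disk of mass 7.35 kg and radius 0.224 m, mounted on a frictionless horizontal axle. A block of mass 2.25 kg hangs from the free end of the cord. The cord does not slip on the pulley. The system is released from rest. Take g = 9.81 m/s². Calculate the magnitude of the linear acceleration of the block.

a ≈ 3.73 m/s²

I = ½MR² = (1/2)(7.35)(0.224)² = 0.1844 kg·m².
Block: mg − T = ma. Pulley: TR = Iα. No-slip: a = αR, so T = (I/R²)a = 3.675·a.
Then mg = (m + 3.675)a, so a = (2.25)(9.81)/(2.25 + 3.675) = 3.725 m/s².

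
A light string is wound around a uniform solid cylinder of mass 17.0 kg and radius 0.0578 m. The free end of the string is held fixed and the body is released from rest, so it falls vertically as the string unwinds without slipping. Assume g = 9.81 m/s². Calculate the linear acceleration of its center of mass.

Translation: Mg − T = Ma. Rotation about the center: TR = Iα with I = ½MR².
With a = αR: T = (I/R²)a = (1/2)M a, so Mg = (1 + 0.5000)Ma.
a = g/(1 + 0.5000) = 9.81/1.500 = 6.540 m/s².

a ≈ 6.54 m/s²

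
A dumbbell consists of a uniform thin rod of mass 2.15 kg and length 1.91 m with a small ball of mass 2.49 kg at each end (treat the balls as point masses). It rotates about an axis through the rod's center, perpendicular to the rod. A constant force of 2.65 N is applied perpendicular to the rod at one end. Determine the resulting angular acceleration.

I_rod = (1/12)ML² = (1/12)(2.15)(1.91)² = 0.6536 kg·m².
I_balls = 2·m·(L/2)² = 2(2.49)(0.9550)² = 4.542 kg·m².
Total I = 5.196 kg·m².
τ = F·(L/2) = (2.65)(0.955) = 2.531 N·m.
α = τ/I = 2.531/5.196 = 0.4871 rad/s².

α ≈ 0.487 rad/s²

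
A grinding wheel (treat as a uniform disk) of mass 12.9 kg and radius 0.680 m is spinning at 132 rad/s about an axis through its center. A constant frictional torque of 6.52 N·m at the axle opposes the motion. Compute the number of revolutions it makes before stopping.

I = ½MR² = (1/2)(12.9)(0.680)² = 2.982 kg·m².
The net torque has magnitude 6.52 N·m, opposing ω.
|α| = τ/I = 6.520/2.982 = 2.186 rad/s² (deceleration).
ω² = ω₀² − 2|α|θ with ω = 0 ⇒ θ = ω₀²/(2|α|) = 3985 rad = 634.3 rev.

≈ 634 revolutions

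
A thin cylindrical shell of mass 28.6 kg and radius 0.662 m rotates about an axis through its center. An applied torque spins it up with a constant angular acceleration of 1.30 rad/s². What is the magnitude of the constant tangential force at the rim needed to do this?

F ≈ 24.6 N

I = MR² = (28.6)(0.662)² = 12.53 kg·m².
The required torque is τ = Iα = (12.53)(1.300) = 16.29 N·m.
A tangential force at the rim gives τ = FR, so F = τ/R = 16.29/0.662 = 24.61 N.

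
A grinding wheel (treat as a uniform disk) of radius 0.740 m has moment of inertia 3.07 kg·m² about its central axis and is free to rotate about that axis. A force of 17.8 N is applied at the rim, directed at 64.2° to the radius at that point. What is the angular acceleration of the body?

Only the tangential component produces torque: τ = F R sinθ = (17.8)(0.740) sin 64.2° = 11.86 N·m.
Newton's second law for rotation, τ = Iα, gives α = τ/I = 11.86/3.070 = 3.863 rad/s².

α ≈ 3.86 rad/s²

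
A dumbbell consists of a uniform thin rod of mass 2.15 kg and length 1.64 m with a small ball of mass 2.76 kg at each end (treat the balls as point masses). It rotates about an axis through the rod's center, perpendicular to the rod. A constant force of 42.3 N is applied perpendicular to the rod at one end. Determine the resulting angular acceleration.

I_rod = (1/12)ML² = (1/12)(2.15)(1.64)² = 0.4819 kg·m².
I_balls = 2·m·(L/2)² = 2(2.76)(0.8200)² = 3.712 kg·m².
Total I = 4.194 kg·m².
τ = F·(L/2) = (42.3)(0.820) = 34.69 N·m.
α = τ/I = 34.69/4.194 = 8.271 rad/s².

α ≈ 8.27 rad/s²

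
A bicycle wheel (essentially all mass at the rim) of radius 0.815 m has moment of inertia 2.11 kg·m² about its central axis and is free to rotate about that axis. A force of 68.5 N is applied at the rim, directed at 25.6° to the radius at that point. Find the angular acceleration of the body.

α ≈ 11.4 rad/s²

Only the tangential component produces torque: τ = F R sinθ = (68.5)(0.815) sin 25.6° = 24.12 N·m.
Newton's second law for rotation, τ = Iα, gives α = τ/I = 24.12/2.110 = 11.43 rad/s².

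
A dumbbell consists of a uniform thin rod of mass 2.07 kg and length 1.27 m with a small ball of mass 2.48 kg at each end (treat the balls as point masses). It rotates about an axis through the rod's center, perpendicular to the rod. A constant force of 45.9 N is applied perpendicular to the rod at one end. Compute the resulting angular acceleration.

I_rod = (1/12)ML² = (1/12)(2.07)(1.27)² = 0.2782 kg·m².
I_balls = 2·m·(L/2)² = 2(2.48)(0.6350)² = 2.000 kg·m².
Total I = 2.278 kg·m².
τ = F·(L/2) = (45.9)(0.635) = 29.15 N·m.
α = τ/I = 29.15/2.278 = 12.79 rad/s².

α ≈ 12.8 rad/s²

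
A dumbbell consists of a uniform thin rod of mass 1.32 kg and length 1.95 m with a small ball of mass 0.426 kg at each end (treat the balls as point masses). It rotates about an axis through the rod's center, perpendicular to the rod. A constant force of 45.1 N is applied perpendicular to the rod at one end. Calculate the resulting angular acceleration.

I_rod = (1/12)ML² = (1/12)(1.32)(1.95)² = 0.4183 kg·m².
I_balls = 2·m·(L/2)² = 2(0.426)(0.9750)² = 0.8099 kg·m².
Total I = 1.228 kg·m².
τ = F·(L/2) = (45.1)(0.975) = 43.97 N·m.
α = τ/I = 43.97/1.228 = 35.80 rad/s².

α ≈ 35.8 rad/s²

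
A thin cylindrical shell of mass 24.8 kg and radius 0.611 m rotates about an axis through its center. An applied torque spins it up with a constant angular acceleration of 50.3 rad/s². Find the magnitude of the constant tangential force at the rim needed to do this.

I = MR² = (24.8)(0.611)² = 9.258 kg·m².
The required torque is τ = Iα = (9.258)(50.30) = 465.7 N·m.
A tangential force at the rim gives τ = FR, so F = τ/R = 465.7/0.611 = 762.2 N.

F ≈ 762 N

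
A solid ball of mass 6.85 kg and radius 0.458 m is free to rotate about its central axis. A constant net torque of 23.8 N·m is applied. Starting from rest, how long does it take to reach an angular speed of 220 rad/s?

I = (2/5)MR² = (2/5)(6.85)(0.458)² = 0.5748 kg·m².
α = τ/I = 23.8/0.5748 = 41.41 rad/s².
ω = αt ⇒ t = ω/α = 220/41.41 = 5.313 s.

t ≈ 5.31 s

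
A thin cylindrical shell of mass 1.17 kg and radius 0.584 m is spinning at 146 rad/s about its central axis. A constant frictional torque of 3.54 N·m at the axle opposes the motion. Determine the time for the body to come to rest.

I = MR² = (1.17)(0.584)² = 0.3990 kg·m².
The net torque has magnitude 3.54 N·m, opposing ω.
|α| = τ/I = 3.540/0.3990 = 8.871 rad/s² (deceleration).
0 = ω₀ − |α|t ⇒ t = ω₀/|α| = 146/8.871 = 16.46 s.

t ≈ 16.5 s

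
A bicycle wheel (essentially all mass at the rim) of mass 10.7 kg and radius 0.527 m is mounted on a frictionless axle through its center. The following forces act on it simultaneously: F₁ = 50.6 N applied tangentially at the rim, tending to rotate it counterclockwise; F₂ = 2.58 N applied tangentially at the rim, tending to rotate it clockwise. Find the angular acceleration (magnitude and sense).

α ≈ 8.52 rad/s², counterclockwise

I = MR² = (10.7)(0.527)² = 2.972 kg·m².
Taking counterclockwise as positive: τ₁ = +(50.6)(0.527) = +26.67 N·m; τ₂ = −(2.58)(0.527) = −1.360 N·m.
Net torque τ = 25.31 N·m.
α = τ/I = 25.31/2.972 = 8.516 rad/s².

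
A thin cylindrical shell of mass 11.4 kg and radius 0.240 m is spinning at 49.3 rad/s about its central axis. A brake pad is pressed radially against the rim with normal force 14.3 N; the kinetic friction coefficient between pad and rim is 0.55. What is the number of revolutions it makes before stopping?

I = MR² = (11.4)(0.240)² = 0.6566 kg·m².
Friction force f = μN = (0.55)(14.3) = 7.865 N at the rim; torque magnitude τ = fR = 1.888 N·m, opposing ω.
|α| = τ/I = 1.888/0.6566 = 2.875 rad/s² (deceleration).
ω² = ω₀² − 2|α|θ with ω = 0 ⇒ θ = ω₀²/(2|α|) = 422.7 rad = 67.28 rev.

≈ 67.3 revolutions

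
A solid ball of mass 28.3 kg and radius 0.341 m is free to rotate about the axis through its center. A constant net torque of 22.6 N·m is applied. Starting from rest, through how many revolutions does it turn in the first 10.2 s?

≈ 142 revolutions

I = (2/5)MR² = (2/5)(28.3)(0.341)² = 1.316 kg·m².
α = τ/I = 22.6/1.316 = 17.17 rad/s².
θ = ½αt² = ½(17.17)(10.2)² = 893.1 rad.
Revolutions = θ/(2π) = 142.1.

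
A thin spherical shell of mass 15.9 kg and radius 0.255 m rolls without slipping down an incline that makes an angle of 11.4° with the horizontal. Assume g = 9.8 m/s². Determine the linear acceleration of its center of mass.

Translation along the incline: Mg sinθ − f = Ma.
Rotation about the center: fR = Iα with I = (2/3)MR². No-slip gives a = αR, so f = (I/R²)a = (2/3)M a.
Substituting: Mg sinθ = (1 + 0.6667)Ma, so a = g sinθ/(1 + 0.6667) = (9.8) sin 11.4° / 1.667 = 1.162 m/s².

a ≈ 1.16 m/s²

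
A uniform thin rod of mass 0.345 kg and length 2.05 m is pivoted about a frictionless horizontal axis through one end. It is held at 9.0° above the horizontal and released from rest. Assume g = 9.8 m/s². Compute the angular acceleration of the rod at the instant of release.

α ≈ 7.08 rad/s²

About the pivot, I = (1/3)ML² = (1/3)(0.345)(2.05)² = 0.4833 kg·m².
The weight acts at the center, a distance L/2 = 1.025 m from the pivot; τ = Mg(L/2) cos 9.0° = 3.423 N·m.
α = τ/I = 3.423/0.4833 = 7.082 rad/s².
(Equivalently α = (3g/(2L)) cos 9.0° = 7.082 rad/s².)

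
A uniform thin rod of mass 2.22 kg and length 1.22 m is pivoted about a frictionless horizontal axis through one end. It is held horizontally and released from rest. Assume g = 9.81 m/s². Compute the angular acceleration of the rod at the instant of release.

About the pivot, I = (1/3)ML² = (1/3)(2.22)(1.22)² = 1.101 kg·m².
The weight acts at the center, a distance L/2 = 0.6100 m from the pivot; τ = Mg(L/2) = 13.28 N·m.
α = τ/I = 13.28/1.101 = 12.06 rad/s².

α ≈ 12.1 rad/s²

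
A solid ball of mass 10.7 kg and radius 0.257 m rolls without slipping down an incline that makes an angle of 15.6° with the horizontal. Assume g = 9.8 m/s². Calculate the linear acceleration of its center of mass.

a ≈ 1.88 m/s²

Translation along the incline: Mg sinθ − f = Ma.
Rotation about the center: fR = Iα with I = (2/5)MR². No-slip gives a = αR, so f = (I/R²)a = (2/5)M a.
Substituting: Mg sinθ = (1 + 0.4000)Ma, so a = g sinθ/(1 + 0.4000) = (9.8) sin 15.6° / 1.400 = 1.882 m/s².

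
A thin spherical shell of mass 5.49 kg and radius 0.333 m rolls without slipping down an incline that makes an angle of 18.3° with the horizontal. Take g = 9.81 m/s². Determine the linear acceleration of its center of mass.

Translation along the incline: Mg sinθ − f = Ma.
Rotation about the center: fR = Iα with I = (2/3)MR². No-slip gives a = αR, so f = (I/R²)a = (2/3)M a.
Substituting: Mg sinθ = (1 + 0.6667)Ma, so a = g sinθ/(1 + 0.6667) = (9.81) sin 18.3° / 1.667 = 1.848 m/s².

a ≈ 1.85 m/s²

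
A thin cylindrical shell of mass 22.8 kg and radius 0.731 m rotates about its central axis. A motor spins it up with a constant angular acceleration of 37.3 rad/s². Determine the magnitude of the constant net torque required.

τ ≈ 454 N·m

I = MR² = (22.8)(0.731)² = 12.18 kg·m².
τ = Iα = (12.18)(37.30) = 454.4 N·m.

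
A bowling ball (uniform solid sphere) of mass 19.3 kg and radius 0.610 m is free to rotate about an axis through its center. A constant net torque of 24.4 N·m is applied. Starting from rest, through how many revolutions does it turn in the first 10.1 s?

I = (2/5)MR² = (2/5)(19.3)(0.610)² = 2.873 kg·m².
α = τ/I = 24.4/2.873 = 8.494 rad/s².
θ = ½αt² = ½(8.494)(10.1)² = 433.2 rad.
Revolutions = θ/(2π) = 68.95.

≈ 69.0 revolutions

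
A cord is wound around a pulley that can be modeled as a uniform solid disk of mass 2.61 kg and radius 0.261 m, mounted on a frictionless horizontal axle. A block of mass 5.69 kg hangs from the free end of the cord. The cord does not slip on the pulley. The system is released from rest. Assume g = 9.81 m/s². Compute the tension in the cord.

T ≈ 10.4 N

I = ½MR² = (1/2)(2.61)(0.261)² = 0.08890 kg·m².
Block: mg − T = ma. Pulley: TR = Iα. No-slip: a = αR, so T = (I/R²)a = 1.305·a.
Then mg = (m + 1.305)a, so a = (5.69)(9.81)/(5.69 + 1.305) = 7.980 m/s².
T = 1.305·a = 10.41 N.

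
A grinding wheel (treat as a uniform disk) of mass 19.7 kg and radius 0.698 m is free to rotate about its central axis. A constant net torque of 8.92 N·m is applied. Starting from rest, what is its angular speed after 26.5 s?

ω ≈ 49.3 rad/s

I = ½MR² = (1/2)(19.7)(0.698)² = 4.799 kg·m².
α = τ/I = 8.92/4.799 = 1.859 rad/s².
ω = ω₀ + αt = 0 + (1.859)(26.5) = 49.26 rad/s.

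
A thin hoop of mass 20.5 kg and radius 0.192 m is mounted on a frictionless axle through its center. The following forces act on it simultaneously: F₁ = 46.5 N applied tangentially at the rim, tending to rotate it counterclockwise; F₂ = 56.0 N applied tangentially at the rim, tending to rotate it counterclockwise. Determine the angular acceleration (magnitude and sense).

α ≈ 26.0 rad/s², counterclockwise

I = MR² = (20.5)(0.192)² = 0.7557 kg·m².
Taking counterclockwise as positive: τ₁ = +(46.5)(0.192) = +8.928 N·m; τ₂ = +(56.0)(0.192) = +10.75 N·m.
Net torque τ = 19.68 N·m.
α = τ/I = 19.68/0.7557 = 26.04 rad/s².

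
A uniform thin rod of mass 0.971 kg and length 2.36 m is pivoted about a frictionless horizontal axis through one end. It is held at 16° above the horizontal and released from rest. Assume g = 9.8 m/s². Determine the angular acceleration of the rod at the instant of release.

α ≈ 5.99 rad/s²

About the pivot, I = (1/3)ML² = (1/3)(0.971)(2.36)² = 1.803 kg·m².
The weight acts at the center, a distance L/2 = 1.180 m from the pivot; τ = Mg(L/2) cos 16° = 10.79 N·m.
α = τ/I = 10.79/1.803 = 5.988 rad/s².
(Equivalently α = (3g/(2L)) cos 16° = 5.988 rad/s².)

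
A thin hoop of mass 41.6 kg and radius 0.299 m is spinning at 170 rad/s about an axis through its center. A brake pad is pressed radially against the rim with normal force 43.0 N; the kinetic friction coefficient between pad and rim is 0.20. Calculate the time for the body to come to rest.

I = MR² = (41.6)(0.299)² = 3.719 kg·m².
Friction force f = μN = (0.20)(43.0) = 8.600 N at the rim; torque magnitude τ = fR = 2.571 N·m, opposing ω.
|α| = τ/I = 2.571/3.719 = 0.6914 rad/s² (deceleration).
0 = ω₀ − |α|t ⇒ t = ω₀/|α| = 170/0.6914 = 245.9 s.

t ≈ 246 s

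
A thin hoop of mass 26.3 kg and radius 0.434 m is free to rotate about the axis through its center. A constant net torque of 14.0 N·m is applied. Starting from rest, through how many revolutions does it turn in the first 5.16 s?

I = MR² = (26.3)(0.434)² = 4.954 kg·m².
α = τ/I = 14.0/4.954 = 2.826 rad/s².
θ = ½αt² = ½(2.826)(5.16)² = 37.62 rad.
Revolutions = θ/(2π) = 5.988.

≈ 5.99 revolutions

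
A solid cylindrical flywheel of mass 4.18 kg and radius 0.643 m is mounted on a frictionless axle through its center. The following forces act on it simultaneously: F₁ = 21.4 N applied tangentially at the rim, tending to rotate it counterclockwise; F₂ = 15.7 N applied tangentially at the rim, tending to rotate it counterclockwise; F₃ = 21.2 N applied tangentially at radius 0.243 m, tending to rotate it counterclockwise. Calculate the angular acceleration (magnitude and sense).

α ≈ 33.6 rad/s², counterclockwise

I = ½MR² = (1/2)(4.18)(0.643)² = 0.8641 kg·m².
Taking counterclockwise as positive: τ₁ = +(21.4)(0.643) = +13.76 N·m; τ₂ = +(15.7)(0.643) = +10.10 N·m; τ₃ = +(21.2)(0.243) = +5.152 N·m.
Net torque τ = 29.01 N·m.
α = τ/I = 29.01/0.8641 = 33.57 rad/s².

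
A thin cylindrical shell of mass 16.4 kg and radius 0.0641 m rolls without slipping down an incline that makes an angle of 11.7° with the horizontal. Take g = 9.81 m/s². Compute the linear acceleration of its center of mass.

a ≈ 0.995 m/s²

Translation along the incline: Mg sinθ − f = Ma.
Rotation about the center: fR = Iα with I = MR². No-slip gives a = αR, so f = (I/R²)a = M a.
Substituting: Mg sinθ = (1 + 1.000)Ma, so a = g sinθ/(1 + 1.000) = (9.81) sin 11.7° / 2.000 = 0.9947 m/s².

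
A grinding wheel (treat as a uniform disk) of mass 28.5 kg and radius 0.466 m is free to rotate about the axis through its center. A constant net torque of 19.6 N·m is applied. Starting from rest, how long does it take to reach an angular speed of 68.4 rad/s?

t ≈ 10.8 s

I = ½MR² = (1/2)(28.5)(0.466)² = 3.094 kg·m².
α = τ/I = 19.6/3.094 = 6.334 rad/s².
ω = αt ⇒ t = ω/α = 68.4/6.334 = 10.80 s.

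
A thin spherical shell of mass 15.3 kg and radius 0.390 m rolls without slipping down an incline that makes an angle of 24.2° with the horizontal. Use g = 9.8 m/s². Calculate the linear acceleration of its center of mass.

a ≈ 2.41 m/s²

Translation along the incline: Mg sinθ − f = Ma.
Rotation about the center: fR = Iα with I = (2/3)MR². No-slip gives a = αR, so f = (I/R²)a = (2/3)M a.
Substituting: Mg sinθ = (1 + 0.6667)Ma, so a = g sinθ/(1 + 0.6667) = (9.8) sin 24.2° / 1.667 = 2.410 m/s².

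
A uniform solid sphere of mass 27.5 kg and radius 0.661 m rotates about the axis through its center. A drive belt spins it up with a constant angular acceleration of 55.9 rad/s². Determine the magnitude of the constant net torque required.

I = (2/5)MR² = (2/5)(27.5)(0.661)² = 4.806 kg·m².
τ = Iα = (4.806)(55.90) = 268.7 N·m.

τ ≈ 269 N·m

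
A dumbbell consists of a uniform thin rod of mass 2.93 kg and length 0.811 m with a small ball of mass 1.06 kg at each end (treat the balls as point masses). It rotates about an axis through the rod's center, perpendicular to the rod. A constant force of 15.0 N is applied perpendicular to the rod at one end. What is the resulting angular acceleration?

I_rod = (1/12)ML² = (1/12)(2.93)(0.811)² = 0.1606 kg·m².
I_balls = 2·m·(L/2)² = 2(1.06)(0.4055)² = 0.3486 kg·m².
Total I = 0.5092 kg·m².
τ = F·(L/2) = (15.0)(0.406) = 6.083 N·m.
α = τ/I = 6.083/0.5092 = 11.95 rad/s².

α ≈ 11.9 rad/s²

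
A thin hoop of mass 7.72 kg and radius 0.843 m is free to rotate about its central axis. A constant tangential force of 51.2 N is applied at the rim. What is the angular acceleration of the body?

α ≈ 7.87 rad/s²

I = MR² = (7.72)(0.843)² = 5.486 kg·m².
τ = F R = (51.2)(0.843) = 43.16 N·m.
From τ = Iα: α = 43.16/5.486 = 7.867 rad/s².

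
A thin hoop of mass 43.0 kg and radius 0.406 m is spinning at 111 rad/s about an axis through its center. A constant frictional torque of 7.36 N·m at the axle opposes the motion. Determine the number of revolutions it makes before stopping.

≈ 944 revolutions

I = MR² = (43.0)(0.406)² = 7.088 kg·m².
The net torque has magnitude 7.36 N·m, opposing ω.
|α| = τ/I = 7.360/7.088 = 1.038 rad/s² (deceleration).
ω² = ω₀² − 2|α|θ with ω = 0 ⇒ θ = ω₀²/(2|α|) = 5933 rad = 944.2 rev.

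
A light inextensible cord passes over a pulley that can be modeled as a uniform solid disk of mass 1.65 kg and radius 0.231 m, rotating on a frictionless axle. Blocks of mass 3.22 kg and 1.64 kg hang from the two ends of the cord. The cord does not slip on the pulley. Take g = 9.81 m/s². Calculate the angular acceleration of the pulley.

α ≈ 11.8 rad/s²

I = ½MR² = (1/2)(1.65)(0.231)² = 0.04402 kg·m².
Heavier block: m₁g − T₁ = m₁a. Lighter block: T₂ − m₂g = m₂a.
Pulley: (T₁ − T₂)R = Iα = I(a/R), so T₁ − T₂ = (I/R²)a = (1/2)M_p a = 0.8250·a.
Adding the three: (m₁ − m₂)g = (m₁ + m₂ + 0.8250)a, so a = (3.22 − 1.64)(9.81)/(3.22 + 1.64 + 0.8250) = 2.726 m/s².
α = a/R = 2.726/0.231 = 11.80 rad/s².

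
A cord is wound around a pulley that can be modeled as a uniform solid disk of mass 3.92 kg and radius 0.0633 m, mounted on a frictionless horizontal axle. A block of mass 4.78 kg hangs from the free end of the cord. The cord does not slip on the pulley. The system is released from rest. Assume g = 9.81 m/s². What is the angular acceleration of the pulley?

I = ½MR² = (1/2)(3.92)(0.0633)² = 0.007854 kg·m².
Block: mg − T = ma. Pulley: TR = Iα. No-slip: a = αR, so T = (I/R²)a = 1.960·a.
Then mg = (m + 1.960)a, so a = (4.78)(9.81)/(4.78 + 1.960) = 6.957 m/s².
α = a/R = 6.957/0.0633 = 109.9 rad/s².

α ≈ 110 rad/s²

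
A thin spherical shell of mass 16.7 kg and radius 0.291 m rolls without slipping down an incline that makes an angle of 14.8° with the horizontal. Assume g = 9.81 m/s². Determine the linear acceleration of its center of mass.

a ≈ 1.50 m/s²

Translation along the incline: Mg sinθ − f = Ma.
Rotation about the center: fR = Iα with I = (2/3)MR². No-slip gives a = αR, so f = (I/R²)a = (2/3)M a.
Substituting: Mg sinθ = (1 + 0.6667)Ma, so a = g sinθ/(1 + 0.6667) = (9.81) sin 14.8° / 1.667 = 1.504 m/s².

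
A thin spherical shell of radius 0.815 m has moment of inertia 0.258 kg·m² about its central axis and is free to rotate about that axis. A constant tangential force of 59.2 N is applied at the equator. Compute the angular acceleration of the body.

τ = F R = (59.2)(0.815) = 48.25 N·m.
Newton's second law for rotation, τ = Iα, gives α = τ/I = 48.25/0.2580 = 187.0 rad/s².

α ≈ 187 rad/s²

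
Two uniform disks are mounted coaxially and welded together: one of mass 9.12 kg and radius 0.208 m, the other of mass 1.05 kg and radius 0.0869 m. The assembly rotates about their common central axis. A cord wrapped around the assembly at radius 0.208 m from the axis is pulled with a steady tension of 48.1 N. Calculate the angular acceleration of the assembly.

α ≈ 49.7 rad/s²

I = ½M₁R₁² + ½M₂R₂² = ½(9.12)(0.208)² + ½(1.05)(0.0869)² = 0.2012 kg·m².
τ = F r = (48.1)(0.208) = 10.00 N·m.
α = τ/I = 10.00/0.2012 = 49.71 rad/s².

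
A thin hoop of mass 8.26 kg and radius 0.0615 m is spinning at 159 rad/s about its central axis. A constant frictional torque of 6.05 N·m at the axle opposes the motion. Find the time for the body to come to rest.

t ≈ 0.821 s

I = MR² = (8.26)(0.0615)² = 0.03124 kg·m².
The net torque has magnitude 6.05 N·m, opposing ω.
|α| = τ/I = 6.050/0.03124 = 193.7 rad/s² (deceleration).
0 = ω₀ − |α|t ⇒ t = ω₀/|α| = 159/193.7 = 0.8211 s.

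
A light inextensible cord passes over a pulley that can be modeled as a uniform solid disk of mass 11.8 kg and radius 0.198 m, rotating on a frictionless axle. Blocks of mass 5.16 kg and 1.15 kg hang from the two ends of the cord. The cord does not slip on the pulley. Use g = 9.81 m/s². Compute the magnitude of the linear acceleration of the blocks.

I = ½MR² = (1/2)(11.8)(0.198)² = 0.2313 kg·m².
Heavier block: m₁g − T₁ = m₁a. Lighter block: T₂ − m₂g = m₂a.
Pulley: (T₁ − T₂)R = Iα = I(a/R), so T₁ − T₂ = (I/R²)a = (1/2)M_p a = 5.900·a.
Adding the three: (m₁ − m₂)g = (m₁ + m₂ + 5.900)a, so a = (5.16 − 1.15)(9.81)/(5.16 + 1.15 + 5.900) = 3.222 m/s².

a ≈ 3.22 m/s²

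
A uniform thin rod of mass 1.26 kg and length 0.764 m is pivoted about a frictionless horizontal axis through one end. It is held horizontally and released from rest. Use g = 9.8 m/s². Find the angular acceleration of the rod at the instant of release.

α ≈ 19.2 rad/s²

About the pivot, I = (1/3)ML² = (1/3)(1.26)(0.764)² = 0.2452 kg·m².
The weight acts at the center, a distance L/2 = 0.3820 m from the pivot; τ = Mg(L/2) = 4.717 N·m.
α = τ/I = 4.717/0.2452 = 19.24 rad/s².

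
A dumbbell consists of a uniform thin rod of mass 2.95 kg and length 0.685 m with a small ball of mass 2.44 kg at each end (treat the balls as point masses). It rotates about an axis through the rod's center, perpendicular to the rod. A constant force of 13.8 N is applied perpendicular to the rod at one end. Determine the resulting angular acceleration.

I_rod = (1/12)ML² = (1/12)(2.95)(0.685)² = 0.1154 kg·m².
I_balls = 2·m·(L/2)² = 2(2.44)(0.3425)² = 0.5725 kg·m².
Total I = 0.6878 kg·m².
τ = F·(L/2) = (13.8)(0.343) = 4.727 N·m.
α = τ/I = 4.727/0.6878 = 6.872 rad/s².

α ≈ 6.87 rad/s²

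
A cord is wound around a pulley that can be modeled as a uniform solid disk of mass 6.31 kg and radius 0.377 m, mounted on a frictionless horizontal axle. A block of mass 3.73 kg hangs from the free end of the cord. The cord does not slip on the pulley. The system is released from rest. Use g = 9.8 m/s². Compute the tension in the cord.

I = ½MR² = (1/2)(6.31)(0.377)² = 0.4484 kg·m².
Block: mg − T = ma. Pulley: TR = Iα. No-slip: a = αR, so T = (I/R²)a = 3.155·a.
Then mg = (m + 3.155)a, so a = (3.73)(9.8)/(3.73 + 3.155) = 5.309 m/s².
T = 3.155·a = 16.75 N.

T ≈ 16.8 N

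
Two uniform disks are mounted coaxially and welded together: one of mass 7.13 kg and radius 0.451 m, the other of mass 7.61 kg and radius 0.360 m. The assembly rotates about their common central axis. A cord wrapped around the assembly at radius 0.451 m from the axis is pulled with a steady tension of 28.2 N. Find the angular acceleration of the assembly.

α ≈ 10.4 rad/s²

I = ½M₁R₁² + ½M₂R₂² = ½(7.13)(0.451)² + ½(7.61)(0.360)² = 1.218 kg·m².
τ = F r = (28.2)(0.451) = 12.72 N·m.
α = τ/I = 12.72/1.218 = 10.44 rad/s².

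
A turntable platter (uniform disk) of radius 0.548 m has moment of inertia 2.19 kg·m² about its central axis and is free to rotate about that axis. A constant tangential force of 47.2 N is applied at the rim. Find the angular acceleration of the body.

α ≈ 11.8 rad/s²

τ = F R = (47.2)(0.548) = 25.87 N·m.
From τ = Iα: α = 25.87/2.190 = 11.81 rad/s².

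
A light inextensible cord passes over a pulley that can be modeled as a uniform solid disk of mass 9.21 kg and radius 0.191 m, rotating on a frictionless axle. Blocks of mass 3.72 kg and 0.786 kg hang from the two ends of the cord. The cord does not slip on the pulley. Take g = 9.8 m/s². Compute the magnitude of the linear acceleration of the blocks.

a ≈ 3.16 m/s²

I = ½MR² = (1/2)(9.21)(0.191)² = 0.1680 kg·m².
Heavier block: m₁g − T₁ = m₁a. Lighter block: T₂ − m₂g = m₂a.
Pulley: (T₁ − T₂)R = Iα = I(a/R), so T₁ − T₂ = (I/R²)a = (1/2)M_p a = 4.605·a.
Adding the three: (m₁ − m₂)g = (m₁ + m₂ + 4.605)a, so a = (3.72 − 0.786)(9.8)/(3.72 + 0.786 + 4.605) = 3.156 m/s².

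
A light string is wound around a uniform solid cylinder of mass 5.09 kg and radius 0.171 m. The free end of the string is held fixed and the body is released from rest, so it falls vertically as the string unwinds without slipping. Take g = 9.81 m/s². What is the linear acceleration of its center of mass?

a ≈ 6.54 m/s²

Translation: Mg − T = Ma. Rotation about the center: TR = Iα with I = ½MR².
With a = αR: T = (I/R²)a = (1/2)M a, so Mg = (1 + 0.5000)Ma.
a = g/(1 + 0.5000) = 9.81/1.500 = 6.540 m/s².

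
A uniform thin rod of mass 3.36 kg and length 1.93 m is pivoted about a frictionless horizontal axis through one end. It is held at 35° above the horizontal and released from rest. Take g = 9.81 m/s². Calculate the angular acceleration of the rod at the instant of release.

α ≈ 6.25 rad/s²

About the pivot, I = (1/3)ML² = (1/3)(3.36)(1.93)² = 4.172 kg·m².
The weight acts at the center, a distance L/2 = 0.9650 m from the pivot; τ = Mg(L/2) cos 35° = 26.06 N·m.
α = τ/I = 26.06/4.172 = 6.246 rad/s².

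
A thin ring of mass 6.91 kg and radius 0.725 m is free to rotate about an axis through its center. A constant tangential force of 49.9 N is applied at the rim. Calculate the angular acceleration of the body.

α ≈ 9.96 rad/s²

I = MR² = (6.91)(0.725)² = 3.632 kg·m².
τ = F R = (49.9)(0.725) = 36.18 N·m.
Newton's second law for rotation, τ = Iα, gives α = τ/I = 36.18/3.632 = 9.961 rad/s².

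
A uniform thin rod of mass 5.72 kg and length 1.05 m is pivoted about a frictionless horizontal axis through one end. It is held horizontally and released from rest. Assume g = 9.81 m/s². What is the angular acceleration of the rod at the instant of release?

About the pivot, I = (1/3)ML² = (1/3)(5.72)(1.05)² = 2.102 kg·m².
The weight acts at the center, a distance L/2 = 0.5250 m from the pivot; τ = Mg(L/2) = 29.46 N·m.
α = τ/I = 29.46/2.102 = 14.01 rad/s².

α ≈ 14.0 rad/s²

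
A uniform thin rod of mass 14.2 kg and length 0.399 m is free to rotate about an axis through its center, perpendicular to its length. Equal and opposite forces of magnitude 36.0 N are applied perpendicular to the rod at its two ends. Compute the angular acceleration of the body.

I = (1/12)ML² = (1/12)(14.2)(0.399)² = 0.1884 kg·m².
The couple gives τ = F·(L/2) + F·(L/2) = F L = (36.0)(0.399) = 14.36 N·m.
From τ = Iα: α = 14.36/0.1884 = 76.25 rad/s².

α ≈ 76.2 rad/s²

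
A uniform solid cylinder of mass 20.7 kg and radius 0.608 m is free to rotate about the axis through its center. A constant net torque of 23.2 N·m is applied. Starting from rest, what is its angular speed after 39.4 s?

ω ≈ 239 rad/s

I = ½MR² = (1/2)(20.7)(0.608)² = 3.826 kg·m².
α = τ/I = 23.2/3.826 = 6.064 rad/s².
ω = ω₀ + αt = 0 + (6.064)(39.4) = 238.9 rad/s.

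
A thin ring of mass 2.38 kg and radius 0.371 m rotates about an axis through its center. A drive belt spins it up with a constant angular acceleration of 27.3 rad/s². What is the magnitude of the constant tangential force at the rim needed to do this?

F ≈ 24.1 N

I = MR² = (2.38)(0.371)² = 0.3276 kg·m².
The required torque is τ = Iα = (0.3276)(27.30) = 8.943 N·m.
A tangential force at the rim gives τ = FR, so F = τ/R = 8.943/0.371 = 24.11 N.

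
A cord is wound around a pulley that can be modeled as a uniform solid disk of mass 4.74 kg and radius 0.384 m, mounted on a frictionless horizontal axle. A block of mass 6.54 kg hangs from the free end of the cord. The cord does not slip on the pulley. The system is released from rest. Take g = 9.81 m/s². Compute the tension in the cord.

I = ½MR² = (1/2)(4.74)(0.384)² = 0.3495 kg·m².
Block: mg − T = ma. Pulley: TR = Iα. No-slip: a = αR, so T = (I/R²)a = 2.370·a.
Then mg = (m + 2.370)a, so a = (6.54)(9.81)/(6.54 + 2.370) = 7.201 m/s².
T = 2.370·a = 17.07 N.

T ≈ 17.1 N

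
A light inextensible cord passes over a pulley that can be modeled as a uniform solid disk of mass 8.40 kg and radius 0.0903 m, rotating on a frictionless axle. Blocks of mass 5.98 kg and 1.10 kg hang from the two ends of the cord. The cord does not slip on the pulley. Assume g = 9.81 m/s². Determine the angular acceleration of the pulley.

α ≈ 47.0 rad/s²

I = ½MR² = (1/2)(8.40)(0.0903)² = 0.03425 kg·m².
Heavier block: m₁g − T₁ = m₁a. Lighter block: T₂ − m₂g = m₂a.
Pulley: (T₁ − T₂)R = Iα = I(a/R), so T₁ − T₂ = (I/R²)a = (1/2)M_p a = 4.200·a.
Adding the three: (m₁ − m₂)g = (m₁ + m₂ + 4.200)a, so a = (5.98 − 1.10)(9.81)/(5.98 + 1.10 + 4.200) = 4.244 m/s².
α = a/R = 4.244/0.0903 = 47.00 rad/s².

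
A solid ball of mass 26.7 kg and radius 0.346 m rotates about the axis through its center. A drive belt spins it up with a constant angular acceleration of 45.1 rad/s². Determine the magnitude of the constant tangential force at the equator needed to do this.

F ≈ 167 N

I = (2/5)MR² = (2/5)(26.7)(0.346)² = 1.279 kg·m².
The required torque is τ = Iα = (1.279)(45.10) = 57.66 N·m.
A tangential force at the equator gives τ = FR, so F = τ/R = 57.66/0.346 = 166.7 N.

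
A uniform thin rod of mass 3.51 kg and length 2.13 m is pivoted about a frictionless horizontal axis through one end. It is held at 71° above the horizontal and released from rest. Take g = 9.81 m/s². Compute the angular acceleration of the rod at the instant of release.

About the pivot, I = (1/3)ML² = (1/3)(3.51)(2.13)² = 5.308 kg·m².
The weight acts at the center, a distance L/2 = 1.065 m from the pivot; τ = Mg(L/2) cos 71° = 11.94 N·m.
α = τ/I = 11.94/5.308 = 2.249 rad/s².

α ≈ 2.25 rad/s²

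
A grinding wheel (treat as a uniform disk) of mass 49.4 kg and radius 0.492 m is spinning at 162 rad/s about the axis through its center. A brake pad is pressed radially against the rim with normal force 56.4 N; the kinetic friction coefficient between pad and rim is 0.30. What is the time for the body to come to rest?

I = ½MR² = (1/2)(49.4)(0.492)² = 5.979 kg·m².
Friction force f = μN = (0.30)(56.4) = 16.92 N at the rim; torque magnitude τ = fR = 8.325 N·m, opposing ω.
|α| = τ/I = 8.325/5.979 = 1.392 rad/s² (deceleration).
0 = ω₀ − |α|t ⇒ t = ω₀/|α| = 162/1.392 = 116.4 s.

t ≈ 116 s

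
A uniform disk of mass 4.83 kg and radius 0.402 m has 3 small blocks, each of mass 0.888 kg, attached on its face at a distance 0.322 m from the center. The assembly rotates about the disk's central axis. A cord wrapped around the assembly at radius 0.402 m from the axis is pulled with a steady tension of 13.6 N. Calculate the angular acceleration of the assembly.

I_disk = ½MR² = ½(4.83)(0.402)² = 0.3903 kg·m².
I_blocks = 3·m·r² = 3(0.888)(0.322)² = 0.2762 kg·m².
Total I = 0.6665 kg·m².
τ = F r = (13.6)(0.402) = 5.467 N·m.
α = τ/I = 5.467/0.6665 = 8.203 rad/s².

α ≈ 8.20 rad/s²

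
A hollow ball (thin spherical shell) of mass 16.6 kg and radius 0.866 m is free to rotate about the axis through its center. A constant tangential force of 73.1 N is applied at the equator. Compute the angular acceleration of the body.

α ≈ 7.63 rad/s²

I = (2/3)MR² = (2/3)(16.6)(0.866)² = 8.300 kg·m².
τ = F R = (73.1)(0.866) = 63.30 N·m.
Newton's second law for rotation, τ = Iα, gives α = τ/I = 63.30/8.300 = 7.628 rad/s².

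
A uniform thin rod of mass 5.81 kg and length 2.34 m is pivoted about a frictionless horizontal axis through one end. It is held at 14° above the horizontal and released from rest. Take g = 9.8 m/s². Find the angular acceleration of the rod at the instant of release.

About the pivot, I = (1/3)ML² = (1/3)(5.81)(2.34)² = 10.60 kg·m².
The weight acts at the center, a distance L/2 = 1.170 m from the pivot; τ = Mg(L/2) cos 14° = 64.64 N·m.
α = τ/I = 64.64/10.60 = 6.095 rad/s².
(Equivalently α = (3g/(2L)) cos 14° = 6.095 rad/s².)

α ≈ 6.10 rad/s²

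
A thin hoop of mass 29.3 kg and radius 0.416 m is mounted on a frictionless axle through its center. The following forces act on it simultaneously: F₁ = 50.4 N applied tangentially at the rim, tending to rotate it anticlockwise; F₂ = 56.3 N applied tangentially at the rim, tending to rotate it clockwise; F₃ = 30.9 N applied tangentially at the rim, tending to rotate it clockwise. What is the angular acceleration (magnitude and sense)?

α ≈ 3.02 rad/s², clockwise

I = MR² = (29.3)(0.416)² = 5.071 kg·m².
Taking anticlockwise as positive: τ₁ = +(50.4)(0.416) = +20.97 N·m; τ₂ = −(56.3)(0.416) = −23.42 N·m; τ₃ = −(30.9)(0.416) = −12.85 N·m.
Net torque τ = -15.31 N·m.
α = τ/I = -15.31/5.071 = -3.019 rad/s².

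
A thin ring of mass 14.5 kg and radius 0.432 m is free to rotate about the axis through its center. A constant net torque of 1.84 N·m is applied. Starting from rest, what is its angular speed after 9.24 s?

I = MR² = (14.5)(0.432)² = 2.706 kg·m².
α = τ/I = 1.84/2.706 = 0.6800 rad/s².
ω = ω₀ + αt = 0 + (0.6800)(9.24) = 6.283 rad/s.

ω ≈ 6.28 rad/s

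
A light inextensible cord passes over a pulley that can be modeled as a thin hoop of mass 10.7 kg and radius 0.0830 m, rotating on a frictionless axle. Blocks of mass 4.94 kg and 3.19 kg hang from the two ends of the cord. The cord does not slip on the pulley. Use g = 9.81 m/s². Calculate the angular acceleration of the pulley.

I = MR² = (10.7)(0.0830)² = 0.07371 kg·m².
Heavier block: m₁g − T₁ = m₁a. Lighter block: T₂ − m₂g = m₂a.
Pulley: (T₁ − T₂)R = Iα = I(a/R), so T₁ − T₂ = (I/R²)a = 1·M_p a = 10.70·a.
Adding the three: (m₁ − m₂)g = (m₁ + m₂ + 10.70)a, so a = (4.94 − 3.19)(9.81)/(4.94 + 3.19 + 10.70) = 0.9117 m/s².
α = a/R = 0.9117/0.0830 = 10.98 rad/s².

α ≈ 11.0 rad/s²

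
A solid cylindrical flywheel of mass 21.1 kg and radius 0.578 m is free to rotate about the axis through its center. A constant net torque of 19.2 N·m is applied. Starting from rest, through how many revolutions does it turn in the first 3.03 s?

≈ 3.98 revolutions

I = ½MR² = (1/2)(21.1)(0.578)² = 3.525 kg·m².
α = τ/I = 19.2/3.525 = 5.447 rad/s².
θ = ½αt² = ½(5.447)(3.03)² = 25.01 rad.
Revolutions = θ/(2π) = 3.980.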